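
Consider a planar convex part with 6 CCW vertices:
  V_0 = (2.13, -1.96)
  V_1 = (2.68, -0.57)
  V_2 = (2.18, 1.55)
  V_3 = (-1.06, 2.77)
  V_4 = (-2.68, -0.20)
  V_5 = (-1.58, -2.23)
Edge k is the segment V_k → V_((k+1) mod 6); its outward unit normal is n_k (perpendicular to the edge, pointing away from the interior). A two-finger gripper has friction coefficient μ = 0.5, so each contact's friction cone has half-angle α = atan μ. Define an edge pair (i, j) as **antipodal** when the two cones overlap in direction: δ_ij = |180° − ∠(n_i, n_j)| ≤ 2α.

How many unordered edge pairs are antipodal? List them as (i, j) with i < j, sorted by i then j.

count = 6; pairs: (0,3), (0,4), (1,3), (1,4), (2,4), (2,5)

α = atan 0.5 = 26.57°;  2α = 53.13°
n_0 = (+0.9299, -0.3679)
n_1 = (+0.9733, +0.2296)
n_2 = (+0.3524, +0.9359)
n_3 = (-0.8779, +0.4789)
n_4 = (-0.8792, -0.4764)
n_5 = (+0.0726, -0.9974)
  (0,1): δ = 145.14°  ·
  (0,2): δ = 89.05°  ·
  (0,3): δ = 7.02°  ✓
  (0,4): δ = 50.04°  ✓
  (0,5): δ = 115.75°  ·
  (1,2): δ = 123.90°  ·
  (1,3): δ = 41.88°  ✓
  (1,4): δ = 15.18°  ✓
  (1,5): δ = 80.89°  ·
  (2,3): δ = 97.98°  ·
  (2,4): δ = 40.91°  ✓
  (2,5): δ = 24.80°  ✓
  (3,4): δ = 122.94°  ·
  (3,5): δ = 57.23°  ·
  (4,5): δ = 114.29°  ·
antipodal pairs: 6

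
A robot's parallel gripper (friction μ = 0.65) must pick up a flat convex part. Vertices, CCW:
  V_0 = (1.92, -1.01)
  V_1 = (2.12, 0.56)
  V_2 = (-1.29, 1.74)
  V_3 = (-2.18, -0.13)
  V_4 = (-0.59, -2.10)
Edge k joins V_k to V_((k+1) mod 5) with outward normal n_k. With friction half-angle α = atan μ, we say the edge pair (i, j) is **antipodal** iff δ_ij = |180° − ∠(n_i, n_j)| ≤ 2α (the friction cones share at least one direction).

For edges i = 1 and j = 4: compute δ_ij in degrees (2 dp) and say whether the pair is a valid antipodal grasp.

α = atan 0.65 = 33.02°;  2α = 66.05°
edge 1: e_1 = (-3.41, +1.18);  n_1 = (+0.3270, +0.9450)
edge 4: e_4 = (+2.51, +1.09);  n_4 = (+0.3983, -0.9172)
∠(n_1, n_4) = 137.44°
δ = |180° − 137.44°| = 42.56°
42.56° ≤ 2α = 66.05°  →  valid

δ = 42.56°, valid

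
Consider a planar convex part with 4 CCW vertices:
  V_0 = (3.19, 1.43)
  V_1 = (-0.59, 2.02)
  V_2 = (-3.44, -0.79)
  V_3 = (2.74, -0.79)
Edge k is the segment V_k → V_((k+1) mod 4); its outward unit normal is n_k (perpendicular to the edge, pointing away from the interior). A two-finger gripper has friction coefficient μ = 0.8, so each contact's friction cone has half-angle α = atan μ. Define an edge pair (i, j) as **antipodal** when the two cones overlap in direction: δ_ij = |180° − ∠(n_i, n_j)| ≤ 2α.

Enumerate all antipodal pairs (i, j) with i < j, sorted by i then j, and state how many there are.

α = atan 0.8 = 38.66°;  2α = 77.32°
n_0 = (+0.1542, +0.9880)
n_1 = (-0.7021, +0.7121)
n_2 = (+0.0000, -1.0000)
n_3 = (+0.9801, -0.1987)
  (0,1): δ = 126.53°  ·
  (0,2): δ = 8.87°  ✓
  (0,3): δ = 87.41°  ·
  (1,2): δ = 44.60°  ✓
  (1,3): δ = 33.95°  ✓
  (2,3): δ = 101.46°  ·
antipodal pairs: 3

count = 3; pairs: (0,2), (1,2), (1,3)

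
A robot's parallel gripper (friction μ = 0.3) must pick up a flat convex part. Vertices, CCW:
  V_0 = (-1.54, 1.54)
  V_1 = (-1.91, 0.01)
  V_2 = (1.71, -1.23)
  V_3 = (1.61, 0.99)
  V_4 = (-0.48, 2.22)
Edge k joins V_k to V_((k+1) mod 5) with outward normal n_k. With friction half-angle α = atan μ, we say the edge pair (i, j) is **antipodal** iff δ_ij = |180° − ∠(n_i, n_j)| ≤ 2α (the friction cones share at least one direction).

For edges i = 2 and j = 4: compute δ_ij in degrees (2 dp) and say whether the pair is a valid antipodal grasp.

δ = 59.90°, invalid

α = atan 0.3 = 16.70°;  2α = 33.40°
edge 2: e_2 = (-0.10, +2.22);  n_2 = (+0.9990, +0.0450)
edge 4: e_4 = (-1.06, -0.68);  n_4 = (-0.5400, +0.8417)
∠(n_2, n_4) = 120.10°
δ = |180° − 120.10°| = 59.90°
59.90° > 2α = 33.40°  →  invalid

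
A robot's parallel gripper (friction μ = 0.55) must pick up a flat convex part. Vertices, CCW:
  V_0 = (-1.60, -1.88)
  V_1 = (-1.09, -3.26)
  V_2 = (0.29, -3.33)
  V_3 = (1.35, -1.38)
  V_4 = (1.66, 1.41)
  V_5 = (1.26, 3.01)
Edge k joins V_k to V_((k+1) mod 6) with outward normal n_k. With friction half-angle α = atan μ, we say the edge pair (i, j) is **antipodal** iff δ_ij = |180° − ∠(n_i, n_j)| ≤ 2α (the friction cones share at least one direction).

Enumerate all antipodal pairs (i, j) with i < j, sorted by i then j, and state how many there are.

α = atan 0.55 = 28.81°;  2α = 57.62°
n_0 = (-0.9380, -0.3467)
n_1 = (-0.0507, -0.9987)
n_2 = (+0.8786, -0.4776)
n_3 = (+0.9939, -0.1104)
n_4 = (+0.9701, +0.2425)
n_5 = (-0.8632, +0.5049)
  (0,1): δ = 113.19°  ·
  (0,2): δ = 48.81°  ✓
  (0,3): δ = 26.62°  ✓
  (0,4): δ = 6.25°  ✓
  (0,5): δ = 129.40°  ·
  (1,2): δ = 115.62°  ·
  (1,3): δ = 93.44°  ·
  (1,4): δ = 73.06°  ·
  (1,5): δ = 62.58°  ·
  (2,3): δ = 157.81°  ·
  (2,4): δ = 137.44°  ·
  (2,5): δ = 1.79°  ✓
  (3,4): δ = 159.62°  ·
  (3,5): δ = 23.98°  ✓
  (4,5): δ = 44.36°  ✓
antipodal pairs: 6

count = 6; pairs: (0,2), (0,3), (0,4), (2,5), (3,5), (4,5)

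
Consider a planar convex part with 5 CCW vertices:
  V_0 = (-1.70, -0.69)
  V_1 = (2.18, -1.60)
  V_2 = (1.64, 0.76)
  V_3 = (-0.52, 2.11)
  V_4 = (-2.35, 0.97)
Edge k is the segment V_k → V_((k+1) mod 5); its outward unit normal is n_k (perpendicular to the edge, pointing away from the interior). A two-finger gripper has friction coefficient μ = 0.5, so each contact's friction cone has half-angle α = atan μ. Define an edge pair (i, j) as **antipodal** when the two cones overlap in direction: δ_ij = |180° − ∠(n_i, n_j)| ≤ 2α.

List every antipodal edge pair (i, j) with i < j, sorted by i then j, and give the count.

α = atan 0.5 = 26.57°;  2α = 53.13°
n_0 = (-0.2283, -0.9736)
n_1 = (+0.9748, +0.2230)
n_2 = (+0.5300, +0.8480)
n_3 = (-0.5287, +0.8488)
n_4 = (-0.9312, -0.3646)
  (0,1): δ = 63.91°  ·
  (0,2): δ = 18.81°  ✓
  (0,3): δ = 45.12°  ✓
  (0,4): δ = 124.58°  ·
  (1,2): δ = 134.89°  ·
  (1,3): δ = 70.97°  ·
  (1,4): δ = 8.50°  ✓
  (2,3): δ = 116.07°  ·
  (2,4): δ = 36.61°  ✓
  (3,4): δ = 100.54°  ·
antipodal pairs: 4

count = 4; pairs: (0,2), (0,3), (1,4), (2,4)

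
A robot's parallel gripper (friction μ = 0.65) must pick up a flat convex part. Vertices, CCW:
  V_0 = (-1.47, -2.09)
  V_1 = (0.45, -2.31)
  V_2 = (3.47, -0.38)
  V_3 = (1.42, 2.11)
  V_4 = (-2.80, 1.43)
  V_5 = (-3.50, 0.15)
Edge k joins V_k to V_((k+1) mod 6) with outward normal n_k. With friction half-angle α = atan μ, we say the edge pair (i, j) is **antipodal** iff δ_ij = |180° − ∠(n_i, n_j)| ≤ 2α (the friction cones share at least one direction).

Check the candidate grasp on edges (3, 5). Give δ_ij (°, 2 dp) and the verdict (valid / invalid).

α = atan 0.65 = 33.02°;  2α = 66.05°
edge 3: e_3 = (-4.22, -0.68);  n_3 = (-0.1591, +0.9873)
edge 5: e_5 = (+2.03, -2.24);  n_5 = (-0.7410, -0.6715)
∠(n_3, n_5) = 123.03°
δ = |180° − 123.03°| = 56.97°
56.97° ≤ 2α = 66.05°  →  valid

δ = 56.97°, valid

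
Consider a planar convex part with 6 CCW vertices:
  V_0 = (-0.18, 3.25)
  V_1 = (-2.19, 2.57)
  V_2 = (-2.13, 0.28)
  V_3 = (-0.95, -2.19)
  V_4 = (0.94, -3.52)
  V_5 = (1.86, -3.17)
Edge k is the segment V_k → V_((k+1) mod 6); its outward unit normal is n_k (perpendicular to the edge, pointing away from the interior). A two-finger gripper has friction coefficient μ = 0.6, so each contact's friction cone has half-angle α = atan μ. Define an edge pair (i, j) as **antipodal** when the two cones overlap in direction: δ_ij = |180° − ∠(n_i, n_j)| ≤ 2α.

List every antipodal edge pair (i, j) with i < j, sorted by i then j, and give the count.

α = atan 0.6 = 30.96°;  2α = 61.93°
n_0 = (-0.3205, +0.9473)
n_1 = (-0.9997, -0.0262)
n_2 = (-0.9023, -0.4311)
n_3 = (-0.5755, -0.8178)
n_4 = (+0.3556, -0.9346)
n_5 = (+0.9530, +0.3028)
  (0,1): δ = 107.19°  ·
  (0,2): δ = 83.16°  ·
  (0,3): δ = 53.83°  ✓
  (0,4): δ = 2.14°  ✓
  (0,5): δ = 88.94°  ·
  (1,2): δ = 155.97°  ·
  (1,3): δ = 126.64°  ·
  (1,4): δ = 70.67°  ·
  (1,5): δ = 16.13°  ✓
  (2,3): δ = 150.67°  ·
  (2,4): δ = 94.71°  ·
  (2,5): δ = 7.91°  ✓
  (3,4): δ = 124.04°  ·
  (3,5): δ = 37.24°  ✓
  (4,5): δ = 93.20°  ·
antipodal pairs: 5

count = 5; pairs: (0,3), (0,4), (1,5), (2,5), (3,5)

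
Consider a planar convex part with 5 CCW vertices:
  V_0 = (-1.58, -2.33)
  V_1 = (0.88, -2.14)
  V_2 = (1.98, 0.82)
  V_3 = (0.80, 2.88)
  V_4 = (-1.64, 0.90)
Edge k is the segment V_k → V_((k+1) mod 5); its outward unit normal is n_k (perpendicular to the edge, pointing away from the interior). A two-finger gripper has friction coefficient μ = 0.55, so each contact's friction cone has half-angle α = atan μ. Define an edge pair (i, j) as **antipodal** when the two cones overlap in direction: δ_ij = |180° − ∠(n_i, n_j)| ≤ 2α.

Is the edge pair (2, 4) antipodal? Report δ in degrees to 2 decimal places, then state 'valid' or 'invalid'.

δ = 28.74°, valid

α = atan 0.55 = 28.81°;  2α = 57.62°
edge 2: e_2 = (-1.18, +2.06);  n_2 = (+0.8677, +0.4970)
edge 4: e_4 = (+0.06, -3.23);  n_4 = (-0.9998, -0.0186)
∠(n_2, n_4) = 151.26°
δ = |180° − 151.26°| = 28.74°
28.74° ≤ 2α = 57.62°  →  valid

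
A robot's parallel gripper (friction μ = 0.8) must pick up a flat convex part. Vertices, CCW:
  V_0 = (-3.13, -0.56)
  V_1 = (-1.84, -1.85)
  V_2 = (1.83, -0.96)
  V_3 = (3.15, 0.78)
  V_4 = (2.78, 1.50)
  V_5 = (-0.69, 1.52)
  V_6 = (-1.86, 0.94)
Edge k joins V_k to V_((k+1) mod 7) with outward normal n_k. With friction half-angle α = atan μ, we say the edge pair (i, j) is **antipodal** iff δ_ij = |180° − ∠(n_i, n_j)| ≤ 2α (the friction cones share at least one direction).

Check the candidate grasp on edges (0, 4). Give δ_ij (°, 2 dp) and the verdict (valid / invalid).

α = atan 0.8 = 38.66°;  2α = 77.32°
edge 0: e_0 = (+1.29, -1.29);  n_0 = (-0.7071, -0.7071)
edge 4: e_4 = (-3.47, +0.02);  n_4 = (+0.0058, +1.0000)
∠(n_0, n_4) = 135.33°
δ = |180° − 135.33°| = 44.67°
44.67° ≤ 2α = 77.32°  →  valid

δ = 44.67°, valid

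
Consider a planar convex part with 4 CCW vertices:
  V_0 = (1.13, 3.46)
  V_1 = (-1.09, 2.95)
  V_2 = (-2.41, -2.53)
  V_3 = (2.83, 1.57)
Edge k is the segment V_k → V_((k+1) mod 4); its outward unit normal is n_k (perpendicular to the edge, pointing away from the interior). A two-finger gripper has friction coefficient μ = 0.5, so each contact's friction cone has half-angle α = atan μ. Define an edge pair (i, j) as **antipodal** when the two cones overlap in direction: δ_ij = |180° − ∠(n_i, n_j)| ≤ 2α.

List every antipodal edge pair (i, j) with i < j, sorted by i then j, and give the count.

count = 2; pairs: (0,2), (1,2)

α = atan 0.5 = 26.57°;  2α = 53.13°
n_0 = (-0.2239, +0.9746)
n_1 = (-0.9722, +0.2342)
n_2 = (+0.6162, -0.7876)
n_3 = (+0.7435, +0.6687)
  (0,1): δ = 116.48°  ·
  (0,2): δ = 25.10°  ✓
  (0,3): δ = 119.03°  ·
  (1,2): δ = 38.42°  ✓
  (1,3): δ = 55.51°  ·
  (2,3): δ = 86.07°  ·
antipodal pairs: 2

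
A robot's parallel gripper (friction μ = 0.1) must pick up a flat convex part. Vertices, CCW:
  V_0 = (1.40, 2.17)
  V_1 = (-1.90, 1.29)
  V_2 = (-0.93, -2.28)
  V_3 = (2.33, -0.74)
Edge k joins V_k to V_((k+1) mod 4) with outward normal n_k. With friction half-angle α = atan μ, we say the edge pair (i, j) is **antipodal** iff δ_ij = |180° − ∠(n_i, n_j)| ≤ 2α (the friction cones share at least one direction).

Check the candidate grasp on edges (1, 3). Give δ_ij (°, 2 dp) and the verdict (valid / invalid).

δ = 2.52°, valid

α = atan 0.1 = 5.71°;  2α = 11.42°
edge 1: e_1 = (+0.97, -3.57);  n_1 = (-0.9650, -0.2622)
edge 3: e_3 = (-0.93, +2.91);  n_3 = (+0.9525, +0.3044)
∠(n_1, n_3) = 177.48°
δ = |180° − 177.48°| = 2.52°
2.52° ≤ 2α = 11.42°  →  valid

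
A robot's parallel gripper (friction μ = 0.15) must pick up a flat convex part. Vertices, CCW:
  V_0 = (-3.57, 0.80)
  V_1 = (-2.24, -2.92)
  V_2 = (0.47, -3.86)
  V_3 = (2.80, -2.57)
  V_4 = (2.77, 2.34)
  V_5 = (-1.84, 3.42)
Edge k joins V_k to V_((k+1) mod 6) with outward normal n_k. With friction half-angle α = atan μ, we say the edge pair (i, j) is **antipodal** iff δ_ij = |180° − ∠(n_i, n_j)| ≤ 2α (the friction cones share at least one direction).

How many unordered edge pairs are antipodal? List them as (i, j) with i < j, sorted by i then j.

count = 1; pairs: (1,4)

α = atan 0.15 = 8.53°;  2α = 17.06°
n_0 = (-0.9416, -0.3367)
n_1 = (-0.3277, -0.9448)
n_2 = (+0.4844, -0.8749)
n_3 = (+1.0000, +0.0061)
n_4 = (+0.2281, +0.9736)
n_5 = (-0.8345, +0.5510)
  (0,1): δ = 128.80°  ·
  (0,2): δ = 80.70°  ·
  (0,3): δ = 19.32°  ·
  (0,4): δ = 57.14°  ·
  (0,5): δ = 126.89°  ·
  (1,2): δ = 131.90°  ·
  (1,3): δ = 70.52°  ·
  (1,4): δ = 5.94°  ✓
  (1,5): δ = 75.69°  ·
  (2,3): δ = 118.62°  ·
  (2,4): δ = 42.16°  ·
  (2,5): δ = 27.59°  ·
  (3,4): δ = 103.54°  ·
  (3,5): δ = 33.79°  ·
  (4,5): δ = 110.25°  ·
antipodal pairs: 1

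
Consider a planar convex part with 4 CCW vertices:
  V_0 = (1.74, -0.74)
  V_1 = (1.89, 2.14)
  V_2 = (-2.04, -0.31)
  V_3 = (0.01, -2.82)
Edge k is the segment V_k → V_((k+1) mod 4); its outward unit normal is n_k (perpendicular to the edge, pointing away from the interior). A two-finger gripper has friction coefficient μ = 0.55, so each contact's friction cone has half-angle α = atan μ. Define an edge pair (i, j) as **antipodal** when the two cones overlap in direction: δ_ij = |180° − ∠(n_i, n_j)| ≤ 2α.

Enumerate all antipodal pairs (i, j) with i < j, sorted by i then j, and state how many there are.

count = 3; pairs: (0,1), (0,2), (1,3)

α = atan 0.55 = 28.81°;  2α = 57.62°
n_0 = (+0.9986, -0.0520)
n_1 = (-0.5290, +0.8486)
n_2 = (-0.7745, -0.6326)
n_3 = (+0.7688, -0.6395)
  (0,1): δ = 55.08°  ✓
  (0,2): δ = 42.22°  ✓
  (0,3): δ = 143.23°  ·
  (1,2): δ = 82.70°  ·
  (1,3): δ = 18.31°  ✓
  (2,3): δ = 78.99°  ·
antipodal pairs: 3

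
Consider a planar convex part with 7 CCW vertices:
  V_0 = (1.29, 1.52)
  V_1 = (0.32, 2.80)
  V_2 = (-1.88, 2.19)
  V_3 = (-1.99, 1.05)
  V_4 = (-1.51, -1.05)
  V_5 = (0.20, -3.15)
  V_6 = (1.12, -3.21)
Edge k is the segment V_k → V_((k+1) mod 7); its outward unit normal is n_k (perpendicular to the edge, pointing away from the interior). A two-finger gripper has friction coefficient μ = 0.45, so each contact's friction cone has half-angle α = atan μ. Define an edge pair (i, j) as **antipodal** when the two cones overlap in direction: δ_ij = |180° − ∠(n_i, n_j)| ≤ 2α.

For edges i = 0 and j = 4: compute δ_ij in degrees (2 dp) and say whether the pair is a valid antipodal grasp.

δ = 2.00°, valid

α = atan 0.45 = 24.23°;  2α = 48.46°
edge 0: e_0 = (-0.97, +1.28);  n_0 = (+0.7970, +0.6040)
edge 4: e_4 = (+1.71, -2.10);  n_4 = (-0.7754, -0.6314)
∠(n_0, n_4) = 178.00°
δ = |180° − 178.00°| = 2.00°
2.00° ≤ 2α = 48.46°  →  valid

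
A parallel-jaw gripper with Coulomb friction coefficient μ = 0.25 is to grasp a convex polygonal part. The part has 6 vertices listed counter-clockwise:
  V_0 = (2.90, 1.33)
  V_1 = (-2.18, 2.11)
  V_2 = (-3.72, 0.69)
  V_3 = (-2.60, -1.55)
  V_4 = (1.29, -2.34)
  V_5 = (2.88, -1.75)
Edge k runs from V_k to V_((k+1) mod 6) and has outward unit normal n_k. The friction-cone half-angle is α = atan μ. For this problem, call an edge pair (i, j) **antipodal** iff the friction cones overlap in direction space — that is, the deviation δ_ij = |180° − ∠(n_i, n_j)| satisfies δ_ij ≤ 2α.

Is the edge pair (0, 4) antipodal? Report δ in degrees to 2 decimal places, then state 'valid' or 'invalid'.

δ = 29.09°, invalid

α = atan 0.25 = 14.04°;  2α = 28.07°
edge 0: e_0 = (-5.08, +0.78);  n_0 = (+0.1518, +0.9884)
edge 4: e_4 = (+1.59, +0.59);  n_4 = (+0.3479, -0.9375)
∠(n_0, n_4) = 150.91°
δ = |180° − 150.91°| = 29.09°
29.09° > 2α = 28.07°  →  invalid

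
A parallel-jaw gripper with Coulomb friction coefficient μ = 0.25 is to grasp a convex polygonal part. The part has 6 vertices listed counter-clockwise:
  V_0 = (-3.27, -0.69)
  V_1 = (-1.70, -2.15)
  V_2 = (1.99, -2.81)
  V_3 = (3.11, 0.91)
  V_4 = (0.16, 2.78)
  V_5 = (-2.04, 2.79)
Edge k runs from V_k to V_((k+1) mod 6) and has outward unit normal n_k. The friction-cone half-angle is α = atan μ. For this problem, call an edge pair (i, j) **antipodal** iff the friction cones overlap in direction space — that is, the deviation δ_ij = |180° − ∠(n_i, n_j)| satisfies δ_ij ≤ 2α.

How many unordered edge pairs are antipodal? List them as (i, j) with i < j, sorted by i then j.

α = atan 0.25 = 14.04°;  2α = 28.07°
n_0 = (-0.6810, -0.7323)
n_1 = (-0.1761, -0.9844)
n_2 = (+0.9575, -0.2883)
n_3 = (+0.5354, +0.8446)
n_4 = (+0.0045, +1.0000)
n_5 = (-0.9428, +0.3332)
  (0,1): δ = 147.22°  ·
  (0,2): δ = 63.83°  ·
  (0,3): δ = 10.55°  ✓
  (0,4): δ = 42.66°  ·
  (0,5): δ = 113.46°  ·
  (1,2): δ = 96.61°  ·
  (1,3): δ = 22.23°  ✓
  (1,4): δ = 9.88°  ✓
  (1,5): δ = 80.67°  ·
  (2,3): δ = 105.61°  ·
  (2,4): δ = 73.50°  ·
  (2,5): δ = 2.71°  ✓
  (3,4): δ = 147.89°  ·
  (3,5): δ = 77.10°  ·
  (4,5): δ = 109.21°  ·
antipodal pairs: 4

count = 4; pairs: (0,3), (1,3), (1,4), (2,5)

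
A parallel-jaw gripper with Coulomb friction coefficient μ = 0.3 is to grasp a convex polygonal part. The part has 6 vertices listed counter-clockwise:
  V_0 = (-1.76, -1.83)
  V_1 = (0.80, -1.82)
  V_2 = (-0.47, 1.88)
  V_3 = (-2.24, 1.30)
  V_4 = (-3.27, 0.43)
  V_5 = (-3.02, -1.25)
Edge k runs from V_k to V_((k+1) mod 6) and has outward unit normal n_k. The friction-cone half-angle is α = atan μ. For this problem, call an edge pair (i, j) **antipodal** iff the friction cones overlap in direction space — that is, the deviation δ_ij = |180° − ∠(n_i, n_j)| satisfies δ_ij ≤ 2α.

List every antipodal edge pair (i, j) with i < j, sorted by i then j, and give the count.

count = 2; pairs: (0,2), (1,4)

α = atan 0.3 = 16.70°;  2α = 33.40°
n_0 = (+0.0039, -1.0000)
n_1 = (+0.9458, +0.3247)
n_2 = (-0.3114, +0.9503)
n_3 = (-0.6453, +0.7639)
n_4 = (-0.9891, -0.1472)
n_5 = (-0.4181, -0.9084)
  (0,1): δ = 71.28°  ·
  (0,2): δ = 17.92°  ✓
  (0,3): δ = 39.96°  ·
  (0,4): δ = 98.24°  ·
  (0,5): δ = 155.06°  ·
  (1,2): δ = 90.80°  ·
  (1,3): δ = 68.76°  ·
  (1,4): δ = 10.48°  ✓
  (1,5): δ = 46.34°  ·
  (2,3): δ = 157.96°  ·
  (2,4): δ = 99.68°  ·
  (2,5): δ = 42.86°  ·
  (3,4): δ = 121.72°  ·
  (3,5): δ = 64.90°  ·
  (4,5): δ = 123.18°  ·
antipodal pairs: 2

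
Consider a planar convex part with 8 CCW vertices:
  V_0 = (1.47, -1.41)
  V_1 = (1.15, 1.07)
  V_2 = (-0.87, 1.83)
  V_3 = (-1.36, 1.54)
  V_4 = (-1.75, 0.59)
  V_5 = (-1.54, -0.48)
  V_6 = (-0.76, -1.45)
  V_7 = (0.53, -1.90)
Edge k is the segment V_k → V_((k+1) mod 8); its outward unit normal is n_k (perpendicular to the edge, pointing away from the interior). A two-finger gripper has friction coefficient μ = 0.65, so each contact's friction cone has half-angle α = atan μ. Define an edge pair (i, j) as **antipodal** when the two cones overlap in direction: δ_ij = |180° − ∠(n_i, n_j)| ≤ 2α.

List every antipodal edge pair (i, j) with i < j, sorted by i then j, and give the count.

α = atan 0.65 = 33.02°;  2α = 66.05°
n_0 = (+0.9918, +0.1280)
n_1 = (+0.3521, +0.9359)
n_2 = (-0.5093, +0.8606)
n_3 = (-0.9251, +0.3798)
n_4 = (-0.9813, -0.1926)
n_5 = (-0.7793, -0.6267)
n_6 = (-0.3294, -0.9442)
n_7 = (+0.4622, -0.8868)
  (0,1): δ = 117.97°  ·
  (0,2): δ = 66.73°  ·
  (0,3): δ = 29.67°  ✓
  (0,4): δ = 3.75°  ✓
  (0,5): δ = 31.45°  ✓
  (0,6): δ = 63.42°  ✓
  (0,7): δ = 110.18°  ·
  (1,2): δ = 128.76°  ·
  (1,3): δ = 91.70°  ·
  (1,4): δ = 58.28°  ✓
  (1,5): δ = 30.58°  ✓
  (1,6): δ = 1.39°  ✓
  (1,7): δ = 48.15°  ✓
  (2,3): δ = 142.94°  ·
  (2,4): δ = 109.51°  ·
  (2,5): δ = 81.82°  ·
  (2,6): δ = 49.85°  ✓
  (2,7): δ = 3.09°  ✓
  (3,4): δ = 146.58°  ·
  (3,5): δ = 118.88°  ·
  (3,6): δ = 86.91°  ·
  (3,7): δ = 40.15°  ✓
  (4,5): δ = 152.30°  ·
  (4,6): δ = 120.33°  ·
  (4,7): δ = 73.57°  ·
  (5,6): δ = 148.03°  ·
  (5,7): δ = 101.27°  ·
  (6,7): δ = 133.24°  ·
antipodal pairs: 11

count = 11; pairs: (0,3), (0,4), (0,5), (0,6), (1,4), (1,5), (1,6), (1,7), (2,6), (2,7), (3,7)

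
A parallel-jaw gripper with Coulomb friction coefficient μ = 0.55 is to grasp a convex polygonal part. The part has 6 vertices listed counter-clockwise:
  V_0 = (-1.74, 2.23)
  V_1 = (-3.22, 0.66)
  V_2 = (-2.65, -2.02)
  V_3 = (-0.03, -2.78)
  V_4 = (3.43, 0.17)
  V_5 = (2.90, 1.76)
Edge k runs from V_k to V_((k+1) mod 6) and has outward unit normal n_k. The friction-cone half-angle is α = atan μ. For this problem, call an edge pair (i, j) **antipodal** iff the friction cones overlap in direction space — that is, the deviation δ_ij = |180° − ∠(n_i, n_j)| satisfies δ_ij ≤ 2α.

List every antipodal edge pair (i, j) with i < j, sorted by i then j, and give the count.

α = atan 0.55 = 28.81°;  2α = 57.62°
n_0 = (-0.7277, +0.6859)
n_1 = (-0.9781, -0.2080)
n_2 = (-0.2786, -0.9604)
n_3 = (+0.6488, -0.7610)
n_4 = (+0.9487, +0.3162)
n_5 = (+0.1008, +0.9949)
  (0,1): δ = 124.68°  ·
  (0,2): δ = 62.87°  ·
  (0,3): δ = 6.24°  ✓
  (0,4): δ = 61.74°  ·
  (0,5): δ = 127.53°  ·
  (1,2): δ = 118.18°  ·
  (1,3): δ = 61.56°  ·
  (1,4): δ = 6.43°  ✓
  (1,5): δ = 72.21°  ·
  (2,3): δ = 123.37°  ·
  (2,4): δ = 55.39°  ✓
  (2,5): δ = 10.39°  ✓
  (3,4): δ = 112.02°  ·
  (3,5): δ = 46.23°  ✓
  (4,5): δ = 114.22°  ·
antipodal pairs: 5

count = 5; pairs: (0,3), (1,4), (2,4), (2,5), (3,5)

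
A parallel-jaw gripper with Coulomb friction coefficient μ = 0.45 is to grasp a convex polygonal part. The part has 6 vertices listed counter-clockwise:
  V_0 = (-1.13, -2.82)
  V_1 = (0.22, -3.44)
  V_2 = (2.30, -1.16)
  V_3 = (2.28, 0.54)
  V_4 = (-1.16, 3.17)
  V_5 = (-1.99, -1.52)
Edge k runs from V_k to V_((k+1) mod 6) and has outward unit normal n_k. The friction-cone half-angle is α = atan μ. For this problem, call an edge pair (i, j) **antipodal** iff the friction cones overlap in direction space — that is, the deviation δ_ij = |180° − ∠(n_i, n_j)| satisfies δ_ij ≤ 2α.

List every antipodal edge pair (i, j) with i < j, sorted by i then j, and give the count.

α = atan 0.45 = 24.23°;  2α = 48.46°
n_0 = (-0.4173, -0.9087)
n_1 = (+0.7388, -0.6740)
n_2 = (+0.9999, +0.0118)
n_3 = (+0.6074, +0.7944)
n_4 = (-0.9847, +0.1743)
n_5 = (-0.8340, -0.5517)
  (0,1): δ = 107.71°  ·
  (0,2): δ = 64.66°  ·
  (0,3): δ = 12.73°  ✓
  (0,4): δ = 104.63°  ·
  (0,5): δ = 148.15°  ·
  (1,2): δ = 136.95°  ·
  (1,3): δ = 85.03°  ·
  (1,4): δ = 32.34°  ✓
  (1,5): δ = 75.86°  ·
  (2,3): δ = 128.07°  ·
  (2,4): δ = 10.71°  ✓
  (2,5): δ = 32.81°  ✓
  (3,4): δ = 62.64°  ·
  (3,5): δ = 19.11°  ✓
  (4,5): δ = 136.48°  ·
antipodal pairs: 5

count = 5; pairs: (0,3), (1,4), (2,4), (2,5), (3,5)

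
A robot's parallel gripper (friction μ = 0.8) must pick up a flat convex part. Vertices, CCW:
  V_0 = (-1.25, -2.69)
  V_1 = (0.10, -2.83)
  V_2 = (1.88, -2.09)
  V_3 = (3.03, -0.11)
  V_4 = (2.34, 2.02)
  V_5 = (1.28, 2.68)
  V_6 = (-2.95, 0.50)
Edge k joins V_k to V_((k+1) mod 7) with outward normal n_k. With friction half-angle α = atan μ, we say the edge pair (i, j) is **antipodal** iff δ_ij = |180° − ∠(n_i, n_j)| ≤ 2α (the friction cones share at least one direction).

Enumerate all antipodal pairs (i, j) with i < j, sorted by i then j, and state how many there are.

count = 9; pairs: (0,3), (0,4), (0,5), (1,4), (1,5), (2,5), (2,6), (3,6), (4,6)

α = atan 0.8 = 38.66°;  2α = 77.32°
n_0 = (-0.1032, -0.9947)
n_1 = (+0.3839, -0.9234)
n_2 = (+0.8647, -0.5022)
n_3 = (+0.9513, +0.3082)
n_4 = (+0.5286, +0.8489)
n_5 = (-0.4581, +0.8889)
n_6 = (-0.8825, -0.4703)
  (0,1): δ = 151.51°  ·
  (0,2): δ = 114.23°  ·
  (0,3): δ = 66.13°  ✓
  (0,4): δ = 25.99°  ✓
  (0,5): δ = 33.19°  ✓
  (0,6): δ = 123.97°  ·
  (1,2): δ = 142.72°  ·
  (1,3): δ = 94.62°  ·
  (1,4): δ = 54.48°  ✓
  (1,5): δ = 4.69°  ✓
  (1,6): δ = 95.48°  ·
  (2,3): δ = 131.90°  ·
  (2,4): δ = 91.76°  ·
  (2,5): δ = 32.59°  ✓
  (2,6): δ = 58.20°  ✓
  (3,4): δ = 139.86°  ·
  (3,5): δ = 80.68°  ·
  (3,6): δ = 10.10°  ✓
  (4,5): δ = 120.83°  ·
  (4,6): δ = 30.04°  ✓
  (5,6): δ = 89.21°  ·
antipodal pairs: 9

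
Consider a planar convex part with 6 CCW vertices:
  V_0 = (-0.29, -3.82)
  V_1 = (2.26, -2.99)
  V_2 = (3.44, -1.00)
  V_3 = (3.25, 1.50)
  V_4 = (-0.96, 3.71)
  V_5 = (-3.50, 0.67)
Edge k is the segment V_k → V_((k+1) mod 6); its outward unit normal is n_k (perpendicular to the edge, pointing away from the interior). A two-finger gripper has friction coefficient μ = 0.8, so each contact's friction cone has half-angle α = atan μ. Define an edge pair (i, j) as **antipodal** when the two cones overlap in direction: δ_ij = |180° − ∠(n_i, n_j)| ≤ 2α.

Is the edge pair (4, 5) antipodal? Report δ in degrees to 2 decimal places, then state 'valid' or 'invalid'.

α = atan 0.8 = 38.66°;  2α = 77.32°
edge 4: e_4 = (-2.54, -3.04);  n_4 = (-0.7674, +0.6412)
edge 5: e_5 = (+3.21, -4.49);  n_5 = (-0.8135, -0.5816)
∠(n_4, n_5) = 75.44°
δ = |180° − 75.44°| = 104.56°
104.56° > 2α = 77.32°  →  invalid

δ = 104.56°, invalid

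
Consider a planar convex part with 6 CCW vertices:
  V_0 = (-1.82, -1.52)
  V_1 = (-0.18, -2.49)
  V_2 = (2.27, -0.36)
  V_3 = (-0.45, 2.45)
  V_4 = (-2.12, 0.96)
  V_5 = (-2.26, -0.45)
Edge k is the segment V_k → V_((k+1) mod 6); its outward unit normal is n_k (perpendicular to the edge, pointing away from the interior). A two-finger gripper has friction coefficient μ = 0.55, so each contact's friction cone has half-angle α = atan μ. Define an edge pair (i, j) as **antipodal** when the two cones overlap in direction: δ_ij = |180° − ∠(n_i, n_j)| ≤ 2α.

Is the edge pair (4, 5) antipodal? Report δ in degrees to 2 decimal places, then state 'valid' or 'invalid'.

δ = 151.98°, invalid

α = atan 0.55 = 28.81°;  2α = 57.62°
edge 4: e_4 = (-0.14, -1.41);  n_4 = (-0.9951, +0.0988)
edge 5: e_5 = (+0.44, -1.07);  n_5 = (-0.9249, -0.3803)
∠(n_4, n_5) = 28.02°
δ = |180° − 28.02°| = 151.98°
151.98° > 2α = 57.62°  →  invalid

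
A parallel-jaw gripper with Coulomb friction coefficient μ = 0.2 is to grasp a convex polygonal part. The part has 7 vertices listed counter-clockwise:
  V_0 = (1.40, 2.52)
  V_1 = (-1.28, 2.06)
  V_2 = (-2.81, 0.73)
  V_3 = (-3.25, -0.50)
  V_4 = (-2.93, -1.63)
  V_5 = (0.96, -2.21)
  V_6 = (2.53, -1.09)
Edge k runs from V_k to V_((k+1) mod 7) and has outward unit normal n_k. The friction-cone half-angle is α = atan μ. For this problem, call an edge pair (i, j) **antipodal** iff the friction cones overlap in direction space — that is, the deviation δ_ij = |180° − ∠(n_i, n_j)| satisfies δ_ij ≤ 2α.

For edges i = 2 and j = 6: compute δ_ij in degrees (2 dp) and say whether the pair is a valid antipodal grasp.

α = atan 0.2 = 11.31°;  2α = 22.62°
edge 2: e_2 = (-0.44, -1.23);  n_2 = (-0.9416, +0.3368)
edge 6: e_6 = (-1.13, +3.61);  n_6 = (+0.9543, +0.2987)
∠(n_2, n_6) = 142.94°
δ = |180° − 142.94°| = 37.06°
37.06° > 2α = 22.62°  →  invalid

δ = 37.06°, invalid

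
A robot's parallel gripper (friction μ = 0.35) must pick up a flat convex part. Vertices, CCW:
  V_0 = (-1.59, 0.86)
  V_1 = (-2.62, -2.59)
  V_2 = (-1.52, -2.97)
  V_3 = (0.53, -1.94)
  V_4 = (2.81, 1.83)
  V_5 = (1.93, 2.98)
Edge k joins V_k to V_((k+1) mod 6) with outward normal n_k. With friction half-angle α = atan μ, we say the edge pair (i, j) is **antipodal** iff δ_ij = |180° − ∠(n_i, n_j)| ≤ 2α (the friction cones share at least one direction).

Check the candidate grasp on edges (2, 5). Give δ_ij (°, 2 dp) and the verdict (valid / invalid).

δ = 4.38°, valid

α = atan 0.35 = 19.29°;  2α = 38.58°
edge 2: e_2 = (+2.05, +1.03);  n_2 = (+0.4490, -0.8936)
edge 5: e_5 = (-3.52, -2.12);  n_5 = (-0.5159, +0.8566)
∠(n_2, n_5) = 175.62°
δ = |180° − 175.62°| = 4.38°
4.38° ≤ 2α = 38.58°  →  valid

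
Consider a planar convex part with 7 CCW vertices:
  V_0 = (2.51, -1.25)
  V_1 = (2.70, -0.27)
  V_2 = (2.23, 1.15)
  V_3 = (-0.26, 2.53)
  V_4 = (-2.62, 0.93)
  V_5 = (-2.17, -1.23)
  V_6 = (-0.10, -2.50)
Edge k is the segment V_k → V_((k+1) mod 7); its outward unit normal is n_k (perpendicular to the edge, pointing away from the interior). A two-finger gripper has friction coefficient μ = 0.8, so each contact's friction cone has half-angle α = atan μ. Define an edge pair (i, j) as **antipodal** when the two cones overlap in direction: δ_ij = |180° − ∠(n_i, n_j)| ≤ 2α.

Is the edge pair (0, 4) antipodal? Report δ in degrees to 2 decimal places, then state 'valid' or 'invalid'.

δ = 22.74°, valid

α = atan 0.8 = 38.66°;  2α = 77.32°
edge 0: e_0 = (+0.19, +0.98);  n_0 = (+0.9817, -0.1903)
edge 4: e_4 = (+0.45, -2.16);  n_4 = (-0.9790, -0.2040)
∠(n_0, n_4) = 157.26°
δ = |180° − 157.26°| = 22.74°
22.74° ≤ 2α = 77.32°  →  valid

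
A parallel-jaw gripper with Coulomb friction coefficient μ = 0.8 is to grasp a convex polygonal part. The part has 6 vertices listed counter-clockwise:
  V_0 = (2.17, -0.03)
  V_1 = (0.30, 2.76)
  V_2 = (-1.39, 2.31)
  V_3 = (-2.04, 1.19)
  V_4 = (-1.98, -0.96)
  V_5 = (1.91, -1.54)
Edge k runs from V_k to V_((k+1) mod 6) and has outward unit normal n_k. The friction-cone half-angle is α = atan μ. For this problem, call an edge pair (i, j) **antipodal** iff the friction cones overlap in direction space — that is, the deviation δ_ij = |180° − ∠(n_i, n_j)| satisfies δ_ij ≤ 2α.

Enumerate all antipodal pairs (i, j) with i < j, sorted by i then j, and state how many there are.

count = 8; pairs: (0,2), (0,3), (0,4), (1,4), (1,5), (2,4), (2,5), (3,5)

α = atan 0.8 = 38.66°;  2α = 77.32°
n_0 = (+0.8307, +0.5568)
n_1 = (-0.2573, +0.9663)
n_2 = (-0.8649, +0.5019)
n_3 = (-0.9996, -0.0279)
n_4 = (-0.1475, -0.9891)
n_5 = (+0.9855, -0.1697)
  (0,1): δ = 108.92°  ·
  (0,2): δ = 63.96°  ✓
  (0,3): δ = 32.23°  ✓
  (0,4): δ = 47.69°  ✓
  (0,5): δ = 136.40°  ·
  (1,2): δ = 135.04°  ·
  (1,3): δ = 103.31°  ·
  (1,4): δ = 23.39°  ✓
  (1,5): δ = 65.32°  ✓
  (2,3): δ = 148.27°  ·
  (2,4): δ = 68.35°  ✓
  (2,5): δ = 20.36°  ✓
  (3,4): δ = 100.08°  ·
  (3,5): δ = 11.37°  ✓
  (4,5): δ = 91.29°  ·
antipodal pairs: 8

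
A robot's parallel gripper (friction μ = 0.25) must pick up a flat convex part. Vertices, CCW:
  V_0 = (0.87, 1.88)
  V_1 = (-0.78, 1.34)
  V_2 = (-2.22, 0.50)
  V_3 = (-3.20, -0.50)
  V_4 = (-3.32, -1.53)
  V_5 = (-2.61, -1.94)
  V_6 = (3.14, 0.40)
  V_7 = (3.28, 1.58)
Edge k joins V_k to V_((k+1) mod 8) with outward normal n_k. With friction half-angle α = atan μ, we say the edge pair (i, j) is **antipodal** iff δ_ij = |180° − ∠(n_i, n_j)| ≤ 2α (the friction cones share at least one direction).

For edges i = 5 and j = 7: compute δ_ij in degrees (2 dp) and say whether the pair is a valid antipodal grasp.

α = atan 0.25 = 14.04°;  2α = 28.07°
edge 5: e_5 = (+5.75, +2.34);  n_5 = (+0.3769, -0.9262)
edge 7: e_7 = (-2.41, +0.30);  n_7 = (+0.1235, +0.9923)
∠(n_5, n_7) = 150.76°
δ = |180° − 150.76°| = 29.24°
29.24° > 2α = 28.07°  →  invalid

δ = 29.24°, invalid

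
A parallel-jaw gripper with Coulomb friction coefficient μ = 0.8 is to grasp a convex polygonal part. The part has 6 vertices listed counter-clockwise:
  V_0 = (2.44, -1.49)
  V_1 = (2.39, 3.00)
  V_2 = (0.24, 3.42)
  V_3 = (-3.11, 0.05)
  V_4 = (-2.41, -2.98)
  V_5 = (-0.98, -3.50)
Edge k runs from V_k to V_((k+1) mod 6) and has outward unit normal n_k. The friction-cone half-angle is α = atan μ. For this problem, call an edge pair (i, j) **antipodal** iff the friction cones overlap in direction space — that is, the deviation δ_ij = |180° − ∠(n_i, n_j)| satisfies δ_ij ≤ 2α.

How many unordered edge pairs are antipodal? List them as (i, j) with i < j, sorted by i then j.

count = 9; pairs: (0,2), (0,3), (0,4), (1,3), (1,4), (1,5), (2,4), (2,5), (3,5)

α = atan 0.8 = 38.66°;  2α = 77.32°
n_0 = (+0.9999, +0.0111)
n_1 = (+0.1917, +0.9814)
n_2 = (-0.7092, +0.7050)
n_3 = (-0.9743, -0.2251)
n_4 = (-0.3417, -0.9398)
n_5 = (+0.5067, -0.8621)
  (0,1): δ = 101.69°  ·
  (0,2): δ = 45.47°  ✓
  (0,3): δ = 12.37°  ✓
  (0,4): δ = 69.38°  ✓
  (0,5): δ = 119.81°  ·
  (1,2): δ = 123.78°  ·
  (1,3): δ = 65.94°  ✓
  (1,4): δ = 8.93°  ✓
  (1,5): δ = 41.50°  ✓
  (2,3): δ = 122.16°  ·
  (2,4): δ = 65.15°  ✓
  (2,5): δ = 14.73°  ✓
  (3,4): δ = 122.99°  ·
  (3,5): δ = 72.56°  ✓
  (4,5): δ = 129.57°  ·
antipodal pairs: 9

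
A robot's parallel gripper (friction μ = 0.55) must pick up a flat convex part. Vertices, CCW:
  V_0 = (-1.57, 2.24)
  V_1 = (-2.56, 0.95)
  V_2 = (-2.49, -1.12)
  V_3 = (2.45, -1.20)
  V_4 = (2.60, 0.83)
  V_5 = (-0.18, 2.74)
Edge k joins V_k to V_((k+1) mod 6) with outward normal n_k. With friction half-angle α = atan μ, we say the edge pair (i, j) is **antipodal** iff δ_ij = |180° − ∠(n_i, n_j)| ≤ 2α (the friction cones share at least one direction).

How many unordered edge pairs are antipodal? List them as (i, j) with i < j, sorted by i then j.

count = 6; pairs: (0,2), (0,3), (1,3), (1,4), (2,4), (2,5)

α = atan 0.55 = 28.81°;  2α = 57.62°
n_0 = (-0.7933, +0.6088)
n_1 = (-0.9994, -0.0338)
n_2 = (-0.0162, -0.9999)
n_3 = (+0.9973, -0.0737)
n_4 = (+0.5663, +0.8242)
n_5 = (-0.3385, +0.9410)
  (0,1): δ = 140.56°  ·
  (0,2): δ = 53.42°  ✓
  (0,3): δ = 33.28°  ✓
  (0,4): δ = 93.01°  ·
  (0,5): δ = 147.29°  ·
  (1,2): δ = 92.86°  ·
  (1,3): δ = 6.16°  ✓
  (1,4): δ = 53.57°  ✓
  (1,5): δ = 107.85°  ·
  (2,3): δ = 93.30°  ·
  (2,4): δ = 33.56°  ✓
  (2,5): δ = 20.71°  ✓
  (3,4): δ = 120.27°  ·
  (3,5): δ = 65.99°  ·
  (4,5): δ = 125.72°  ·
antipodal pairs: 6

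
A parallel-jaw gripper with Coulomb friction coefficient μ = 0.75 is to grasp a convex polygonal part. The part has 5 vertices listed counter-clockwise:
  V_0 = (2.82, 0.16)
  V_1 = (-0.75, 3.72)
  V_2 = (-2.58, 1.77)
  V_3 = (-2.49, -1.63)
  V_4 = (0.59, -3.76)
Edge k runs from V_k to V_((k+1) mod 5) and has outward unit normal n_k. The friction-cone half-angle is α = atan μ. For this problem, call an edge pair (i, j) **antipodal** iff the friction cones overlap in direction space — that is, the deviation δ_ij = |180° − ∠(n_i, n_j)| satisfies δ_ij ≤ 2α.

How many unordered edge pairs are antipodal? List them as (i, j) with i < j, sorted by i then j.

α = atan 0.75 = 36.87°;  2α = 73.74°
n_0 = (+0.7061, +0.7081)
n_1 = (-0.7292, +0.6843)
n_2 = (-0.9996, -0.0265)
n_3 = (-0.5688, -0.8225)
n_4 = (+0.8692, -0.4945)
  (0,1): δ = 88.26°  ·
  (0,2): δ = 43.56°  ✓
  (0,3): δ = 10.25°  ✓
  (0,4): δ = 105.29°  ·
  (1,2): δ = 135.30°  ·
  (1,3): δ = 81.48°  ·
  (1,4): δ = 13.55°  ✓
  (2,3): δ = 126.18°  ·
  (2,4): δ = 31.15°  ✓
  (3,4): δ = 84.97°  ·
antipodal pairs: 4

count = 4; pairs: (0,2), (0,3), (1,4), (2,4)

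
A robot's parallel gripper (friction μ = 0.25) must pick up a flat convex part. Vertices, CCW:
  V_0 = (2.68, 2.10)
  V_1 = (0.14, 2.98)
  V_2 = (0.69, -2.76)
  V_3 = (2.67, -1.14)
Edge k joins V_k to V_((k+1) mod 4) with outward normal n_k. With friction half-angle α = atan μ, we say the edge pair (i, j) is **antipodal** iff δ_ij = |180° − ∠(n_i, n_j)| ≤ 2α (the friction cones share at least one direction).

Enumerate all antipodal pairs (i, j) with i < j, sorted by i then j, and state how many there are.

count = 1; pairs: (1,3)

α = atan 0.25 = 14.04°;  2α = 28.07°
n_0 = (+0.3274, +0.9449)
n_1 = (-0.9954, -0.0954)
n_2 = (+0.6332, -0.7740)
n_3 = (+1.0000, -0.0031)
  (0,1): δ = 65.42°  ·
  (0,2): δ = 58.40°  ·
  (0,3): δ = 108.93°  ·
  (1,2): δ = 56.18°  ·
  (1,3): δ = 5.65°  ✓
  (2,3): δ = 129.47°  ·
antipodal pairs: 1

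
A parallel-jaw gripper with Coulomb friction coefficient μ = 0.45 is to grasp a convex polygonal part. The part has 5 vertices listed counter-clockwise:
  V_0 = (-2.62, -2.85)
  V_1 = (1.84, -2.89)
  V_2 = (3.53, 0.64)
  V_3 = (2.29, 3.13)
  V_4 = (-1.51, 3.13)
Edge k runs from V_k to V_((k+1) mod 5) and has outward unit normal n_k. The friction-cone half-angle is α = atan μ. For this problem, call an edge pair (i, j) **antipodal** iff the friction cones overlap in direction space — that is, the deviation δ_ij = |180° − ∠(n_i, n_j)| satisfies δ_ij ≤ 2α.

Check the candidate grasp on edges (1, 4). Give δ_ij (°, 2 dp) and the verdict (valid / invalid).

α = atan 0.45 = 24.23°;  2α = 48.46°
edge 1: e_1 = (+1.69, +3.53);  n_1 = (+0.9020, -0.4318)
edge 4: e_4 = (-1.11, -5.98);  n_4 = (-0.9832, +0.1825)
∠(n_1, n_4) = 164.93°
δ = |180° − 164.93°| = 15.07°
15.07° ≤ 2α = 48.46°  →  valid

δ = 15.07°, valid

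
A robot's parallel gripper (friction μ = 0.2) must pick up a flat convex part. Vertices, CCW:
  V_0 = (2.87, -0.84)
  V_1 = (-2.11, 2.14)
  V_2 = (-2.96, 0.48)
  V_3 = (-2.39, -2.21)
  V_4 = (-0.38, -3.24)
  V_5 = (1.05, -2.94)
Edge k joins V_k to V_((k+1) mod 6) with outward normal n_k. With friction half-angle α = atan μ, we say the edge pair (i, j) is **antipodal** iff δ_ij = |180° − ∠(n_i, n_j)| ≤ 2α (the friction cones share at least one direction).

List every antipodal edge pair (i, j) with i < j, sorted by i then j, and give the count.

count = 2; pairs: (0,3), (1,5)

α = atan 0.2 = 11.31°;  2α = 22.62°
n_0 = (+0.5135, +0.8581)
n_1 = (-0.8901, +0.4558)
n_2 = (-0.9783, -0.2073)
n_3 = (-0.4560, -0.8900)
n_4 = (+0.2053, -0.9787)
n_5 = (+0.7557, -0.6549)
  (0,1): δ = 86.22°  ·
  (0,2): δ = 47.14°  ·
  (0,3): δ = 3.76°  ✓
  (0,4): δ = 42.74°  ·
  (0,5): δ = 79.98°  ·
  (1,2): δ = 140.92°  ·
  (1,3): δ = 90.02°  ·
  (1,4): δ = 51.04°  ·
  (1,5): δ = 13.80°  ✓
  (2,3): δ = 129.10°  ·
  (2,4): δ = 90.12°  ·
  (2,5): δ = 52.88°  ·
  (3,4): δ = 141.02°  ·
  (3,5): δ = 103.78°  ·
  (4,5): δ = 142.76°  ·
antipodal pairs: 2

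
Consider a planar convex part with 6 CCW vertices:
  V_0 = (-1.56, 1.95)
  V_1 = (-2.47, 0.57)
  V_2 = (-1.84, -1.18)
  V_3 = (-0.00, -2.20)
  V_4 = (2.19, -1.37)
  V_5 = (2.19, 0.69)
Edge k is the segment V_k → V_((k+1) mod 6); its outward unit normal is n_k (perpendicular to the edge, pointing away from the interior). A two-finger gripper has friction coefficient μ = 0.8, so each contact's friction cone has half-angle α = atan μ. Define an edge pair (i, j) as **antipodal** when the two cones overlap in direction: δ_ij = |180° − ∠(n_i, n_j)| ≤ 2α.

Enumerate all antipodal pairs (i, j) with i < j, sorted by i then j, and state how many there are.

α = atan 0.8 = 38.66°;  2α = 77.32°
n_0 = (-0.8348, +0.5505)
n_1 = (-0.9409, -0.3387)
n_2 = (-0.4848, -0.8746)
n_3 = (+0.3544, -0.9351)
n_4 = (+1.0000, -0.0000)
n_5 = (+0.3185, +0.9479)
  (0,1): δ = 126.80°  ·
  (0,2): δ = 85.60°  ·
  (0,3): δ = 35.84°  ✓
  (0,4): δ = 33.40°  ✓
  (0,5): δ = 104.83°  ·
  (1,2): δ = 138.80°  ·
  (1,3): δ = 89.04°  ·
  (1,4): δ = 19.80°  ✓
  (1,5): δ = 51.63°  ✓
  (2,3): δ = 130.24°  ·
  (2,4): δ = 61.00°  ✓
  (2,5): δ = 10.43°  ✓
  (3,4): δ = 110.76°  ·
  (3,5): δ = 39.33°  ✓
  (4,5): δ = 108.57°  ·
antipodal pairs: 7

count = 7; pairs: (0,3), (0,4), (1,4), (1,5), (2,4), (2,5), (3,5)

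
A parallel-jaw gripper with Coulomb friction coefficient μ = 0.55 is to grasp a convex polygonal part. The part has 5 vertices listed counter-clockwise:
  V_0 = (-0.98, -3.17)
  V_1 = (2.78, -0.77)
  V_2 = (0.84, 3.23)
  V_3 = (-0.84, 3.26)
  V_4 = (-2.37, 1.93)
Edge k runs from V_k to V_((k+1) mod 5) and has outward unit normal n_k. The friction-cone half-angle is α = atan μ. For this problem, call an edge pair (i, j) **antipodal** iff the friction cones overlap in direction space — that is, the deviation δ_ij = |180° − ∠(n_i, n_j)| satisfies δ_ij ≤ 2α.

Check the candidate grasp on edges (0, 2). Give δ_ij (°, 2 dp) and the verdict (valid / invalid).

δ = 33.57°, valid

α = atan 0.55 = 28.81°;  2α = 57.62°
edge 0: e_0 = (+3.76, +2.40);  n_0 = (+0.5380, -0.8429)
edge 2: e_2 = (-1.68, +0.03);  n_2 = (+0.0179, +0.9998)
∠(n_0, n_2) = 146.43°
δ = |180° − 146.43°| = 33.57°
33.57° ≤ 2α = 57.62°  →  valid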